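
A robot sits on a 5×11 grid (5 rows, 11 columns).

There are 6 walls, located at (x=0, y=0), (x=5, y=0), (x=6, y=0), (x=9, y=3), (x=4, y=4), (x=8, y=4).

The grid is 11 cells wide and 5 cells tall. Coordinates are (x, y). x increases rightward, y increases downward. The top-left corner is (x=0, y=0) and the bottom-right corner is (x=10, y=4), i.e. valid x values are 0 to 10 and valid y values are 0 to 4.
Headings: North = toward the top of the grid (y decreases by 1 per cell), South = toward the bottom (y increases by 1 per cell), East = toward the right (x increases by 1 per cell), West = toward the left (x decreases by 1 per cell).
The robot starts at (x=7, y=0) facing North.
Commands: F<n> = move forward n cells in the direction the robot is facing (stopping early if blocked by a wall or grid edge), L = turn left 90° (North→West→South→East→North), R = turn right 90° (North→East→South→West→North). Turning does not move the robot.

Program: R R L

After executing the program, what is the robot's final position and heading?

Start: (x=7, y=0), facing North
  R: turn right, now facing East
  R: turn right, now facing South
  L: turn left, now facing East
Final: (x=7, y=0), facing East

Answer: Final position: (x=7, y=0), facing East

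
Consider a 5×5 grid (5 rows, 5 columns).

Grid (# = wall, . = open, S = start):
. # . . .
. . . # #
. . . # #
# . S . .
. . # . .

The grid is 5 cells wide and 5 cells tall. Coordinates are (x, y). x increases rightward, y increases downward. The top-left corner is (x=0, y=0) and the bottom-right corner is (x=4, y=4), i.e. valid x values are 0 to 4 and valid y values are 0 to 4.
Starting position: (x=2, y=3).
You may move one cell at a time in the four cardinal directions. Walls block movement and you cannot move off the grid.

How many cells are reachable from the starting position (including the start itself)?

Answer: Reachable cells: 18

Derivation:
BFS flood-fill from (x=2, y=3):
  Distance 0: (x=2, y=3)
  Distance 1: (x=2, y=2), (x=1, y=3), (x=3, y=3)
  Distance 2: (x=2, y=1), (x=1, y=2), (x=4, y=3), (x=1, y=4), (x=3, y=4)
  Distance 3: (x=2, y=0), (x=1, y=1), (x=0, y=2), (x=0, y=4), (x=4, y=4)
  Distance 4: (x=3, y=0), (x=0, y=1)
  Distance 5: (x=0, y=0), (x=4, y=0)
Total reachable: 18 (grid has 18 open cells total)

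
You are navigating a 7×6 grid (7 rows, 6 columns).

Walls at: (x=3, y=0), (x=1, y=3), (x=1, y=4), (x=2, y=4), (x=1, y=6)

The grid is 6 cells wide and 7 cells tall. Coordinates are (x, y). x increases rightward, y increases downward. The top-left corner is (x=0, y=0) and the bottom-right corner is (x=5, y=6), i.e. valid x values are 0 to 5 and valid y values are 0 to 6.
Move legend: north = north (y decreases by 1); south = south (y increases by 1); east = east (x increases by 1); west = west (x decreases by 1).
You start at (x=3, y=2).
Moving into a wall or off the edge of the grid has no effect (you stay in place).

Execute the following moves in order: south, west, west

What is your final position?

Start: (x=3, y=2)
  south (south): (x=3, y=2) -> (x=3, y=3)
  west (west): (x=3, y=3) -> (x=2, y=3)
  west (west): blocked, stay at (x=2, y=3)
Final: (x=2, y=3)

Answer: Final position: (x=2, y=3)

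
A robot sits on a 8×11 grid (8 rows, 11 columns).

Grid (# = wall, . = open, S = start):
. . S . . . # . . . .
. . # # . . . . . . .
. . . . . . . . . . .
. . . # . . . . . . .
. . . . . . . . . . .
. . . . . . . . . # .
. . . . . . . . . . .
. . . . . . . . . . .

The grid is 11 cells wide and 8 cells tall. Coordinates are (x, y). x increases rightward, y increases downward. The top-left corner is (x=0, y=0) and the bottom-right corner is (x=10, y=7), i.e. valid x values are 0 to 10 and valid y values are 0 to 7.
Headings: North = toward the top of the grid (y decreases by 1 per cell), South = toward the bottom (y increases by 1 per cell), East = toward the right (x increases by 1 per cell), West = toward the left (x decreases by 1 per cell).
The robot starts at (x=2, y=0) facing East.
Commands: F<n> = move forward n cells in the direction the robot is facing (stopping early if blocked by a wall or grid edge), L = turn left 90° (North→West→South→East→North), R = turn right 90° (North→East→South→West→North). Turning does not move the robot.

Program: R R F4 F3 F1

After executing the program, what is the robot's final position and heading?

Answer: Final position: (x=0, y=0), facing West

Derivation:
Start: (x=2, y=0), facing East
  R: turn right, now facing South
  R: turn right, now facing West
  F4: move forward 2/4 (blocked), now at (x=0, y=0)
  F3: move forward 0/3 (blocked), now at (x=0, y=0)
  F1: move forward 0/1 (blocked), now at (x=0, y=0)
Final: (x=0, y=0), facing West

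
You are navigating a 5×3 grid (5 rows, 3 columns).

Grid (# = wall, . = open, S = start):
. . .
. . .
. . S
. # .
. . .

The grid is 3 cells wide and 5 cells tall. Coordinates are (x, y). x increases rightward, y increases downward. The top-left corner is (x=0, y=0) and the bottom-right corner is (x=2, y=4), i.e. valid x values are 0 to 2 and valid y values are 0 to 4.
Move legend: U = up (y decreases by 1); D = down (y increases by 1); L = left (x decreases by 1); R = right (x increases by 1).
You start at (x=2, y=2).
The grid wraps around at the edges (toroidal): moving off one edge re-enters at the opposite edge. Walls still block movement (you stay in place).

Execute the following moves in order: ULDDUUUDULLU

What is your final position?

Answer: Final position: (x=2, y=3)

Derivation:
Start: (x=2, y=2)
  U (up): (x=2, y=2) -> (x=2, y=1)
  L (left): (x=2, y=1) -> (x=1, y=1)
  D (down): (x=1, y=1) -> (x=1, y=2)
  D (down): blocked, stay at (x=1, y=2)
  U (up): (x=1, y=2) -> (x=1, y=1)
  U (up): (x=1, y=1) -> (x=1, y=0)
  U (up): (x=1, y=0) -> (x=1, y=4)
  D (down): (x=1, y=4) -> (x=1, y=0)
  U (up): (x=1, y=0) -> (x=1, y=4)
  L (left): (x=1, y=4) -> (x=0, y=4)
  L (left): (x=0, y=4) -> (x=2, y=4)
  U (up): (x=2, y=4) -> (x=2, y=3)
Final: (x=2, y=3)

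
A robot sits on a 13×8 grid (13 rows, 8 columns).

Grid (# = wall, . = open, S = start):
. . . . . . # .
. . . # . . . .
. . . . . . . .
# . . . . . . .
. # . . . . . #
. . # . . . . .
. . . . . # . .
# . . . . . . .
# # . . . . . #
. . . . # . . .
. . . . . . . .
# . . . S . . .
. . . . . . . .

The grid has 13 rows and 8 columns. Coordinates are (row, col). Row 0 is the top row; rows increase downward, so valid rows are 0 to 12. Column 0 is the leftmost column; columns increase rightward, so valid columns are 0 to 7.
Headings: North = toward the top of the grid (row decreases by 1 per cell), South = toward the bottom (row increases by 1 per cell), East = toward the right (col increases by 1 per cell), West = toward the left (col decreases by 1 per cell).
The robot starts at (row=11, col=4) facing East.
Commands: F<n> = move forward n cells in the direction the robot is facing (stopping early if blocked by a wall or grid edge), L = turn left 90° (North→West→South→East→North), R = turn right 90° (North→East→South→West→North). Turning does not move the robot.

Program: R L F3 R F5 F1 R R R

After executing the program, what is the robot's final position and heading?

Answer: Final position: (row=12, col=7), facing East

Derivation:
Start: (row=11, col=4), facing East
  R: turn right, now facing South
  L: turn left, now facing East
  F3: move forward 3, now at (row=11, col=7)
  R: turn right, now facing South
  F5: move forward 1/5 (blocked), now at (row=12, col=7)
  F1: move forward 0/1 (blocked), now at (row=12, col=7)
  R: turn right, now facing West
  R: turn right, now facing North
  R: turn right, now facing East
Final: (row=12, col=7), facing East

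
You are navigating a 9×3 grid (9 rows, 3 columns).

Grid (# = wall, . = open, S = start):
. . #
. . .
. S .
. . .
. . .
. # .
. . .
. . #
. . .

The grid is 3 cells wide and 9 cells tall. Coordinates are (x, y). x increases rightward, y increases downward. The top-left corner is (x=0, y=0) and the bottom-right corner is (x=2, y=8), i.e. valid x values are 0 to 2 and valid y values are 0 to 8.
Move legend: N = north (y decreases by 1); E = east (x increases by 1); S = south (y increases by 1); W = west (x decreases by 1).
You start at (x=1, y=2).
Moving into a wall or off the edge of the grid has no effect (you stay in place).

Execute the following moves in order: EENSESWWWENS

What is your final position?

Start: (x=1, y=2)
  E (east): (x=1, y=2) -> (x=2, y=2)
  E (east): blocked, stay at (x=2, y=2)
  N (north): (x=2, y=2) -> (x=2, y=1)
  S (south): (x=2, y=1) -> (x=2, y=2)
  E (east): blocked, stay at (x=2, y=2)
  S (south): (x=2, y=2) -> (x=2, y=3)
  W (west): (x=2, y=3) -> (x=1, y=3)
  W (west): (x=1, y=3) -> (x=0, y=3)
  W (west): blocked, stay at (x=0, y=3)
  E (east): (x=0, y=3) -> (x=1, y=3)
  N (north): (x=1, y=3) -> (x=1, y=2)
  S (south): (x=1, y=2) -> (x=1, y=3)
Final: (x=1, y=3)

Answer: Final position: (x=1, y=3)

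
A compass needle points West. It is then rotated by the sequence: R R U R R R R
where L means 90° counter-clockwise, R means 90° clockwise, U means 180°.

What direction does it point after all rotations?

Start: West
  R (right (90° clockwise)) -> North
  R (right (90° clockwise)) -> East
  U (U-turn (180°)) -> West
  R (right (90° clockwise)) -> North
  R (right (90° clockwise)) -> East
  R (right (90° clockwise)) -> South
  R (right (90° clockwise)) -> West
Final: West

Answer: Final heading: West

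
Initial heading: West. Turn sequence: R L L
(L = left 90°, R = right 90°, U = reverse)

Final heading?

Start: West
  R (right (90° clockwise)) -> North
  L (left (90° counter-clockwise)) -> West
  L (left (90° counter-clockwise)) -> South
Final: South

Answer: Final heading: South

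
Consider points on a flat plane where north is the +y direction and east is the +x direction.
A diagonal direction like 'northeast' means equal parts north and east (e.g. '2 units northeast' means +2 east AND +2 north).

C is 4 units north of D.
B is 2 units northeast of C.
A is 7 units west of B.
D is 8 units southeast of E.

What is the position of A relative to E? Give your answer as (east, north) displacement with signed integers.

Place E at the origin (east=0, north=0).
  D is 8 units southeast of E: delta (east=+8, north=-8); D at (east=8, north=-8).
  C is 4 units north of D: delta (east=+0, north=+4); C at (east=8, north=-4).
  B is 2 units northeast of C: delta (east=+2, north=+2); B at (east=10, north=-2).
  A is 7 units west of B: delta (east=-7, north=+0); A at (east=3, north=-2).
Therefore A relative to E: (east=3, north=-2).

Answer: A is at (east=3, north=-2) relative to E.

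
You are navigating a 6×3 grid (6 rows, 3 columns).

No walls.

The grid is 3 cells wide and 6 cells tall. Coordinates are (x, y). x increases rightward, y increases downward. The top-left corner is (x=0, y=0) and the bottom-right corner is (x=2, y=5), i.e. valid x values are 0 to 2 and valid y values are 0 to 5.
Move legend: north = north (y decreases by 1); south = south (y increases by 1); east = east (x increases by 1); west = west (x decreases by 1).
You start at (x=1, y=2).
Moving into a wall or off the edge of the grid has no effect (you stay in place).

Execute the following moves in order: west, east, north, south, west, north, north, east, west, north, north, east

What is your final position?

Answer: Final position: (x=1, y=0)

Derivation:
Start: (x=1, y=2)
  west (west): (x=1, y=2) -> (x=0, y=2)
  east (east): (x=0, y=2) -> (x=1, y=2)
  north (north): (x=1, y=2) -> (x=1, y=1)
  south (south): (x=1, y=1) -> (x=1, y=2)
  west (west): (x=1, y=2) -> (x=0, y=2)
  north (north): (x=0, y=2) -> (x=0, y=1)
  north (north): (x=0, y=1) -> (x=0, y=0)
  east (east): (x=0, y=0) -> (x=1, y=0)
  west (west): (x=1, y=0) -> (x=0, y=0)
  north (north): blocked, stay at (x=0, y=0)
  north (north): blocked, stay at (x=0, y=0)
  east (east): (x=0, y=0) -> (x=1, y=0)
Final: (x=1, y=0)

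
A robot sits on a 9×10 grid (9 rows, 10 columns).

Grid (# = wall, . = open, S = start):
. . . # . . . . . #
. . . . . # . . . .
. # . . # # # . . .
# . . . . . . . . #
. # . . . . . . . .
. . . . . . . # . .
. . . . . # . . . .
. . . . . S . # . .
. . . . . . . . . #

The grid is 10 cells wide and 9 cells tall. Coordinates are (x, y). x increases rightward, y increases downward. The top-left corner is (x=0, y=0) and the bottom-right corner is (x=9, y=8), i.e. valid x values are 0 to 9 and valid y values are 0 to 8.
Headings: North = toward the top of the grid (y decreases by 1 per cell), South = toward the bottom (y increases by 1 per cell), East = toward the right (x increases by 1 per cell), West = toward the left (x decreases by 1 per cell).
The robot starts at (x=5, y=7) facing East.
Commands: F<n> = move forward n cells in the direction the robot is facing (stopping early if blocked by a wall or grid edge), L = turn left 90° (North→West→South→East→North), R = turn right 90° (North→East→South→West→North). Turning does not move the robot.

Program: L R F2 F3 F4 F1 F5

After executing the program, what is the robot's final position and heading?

Start: (x=5, y=7), facing East
  L: turn left, now facing North
  R: turn right, now facing East
  F2: move forward 1/2 (blocked), now at (x=6, y=7)
  F3: move forward 0/3 (blocked), now at (x=6, y=7)
  F4: move forward 0/4 (blocked), now at (x=6, y=7)
  F1: move forward 0/1 (blocked), now at (x=6, y=7)
  F5: move forward 0/5 (blocked), now at (x=6, y=7)
Final: (x=6, y=7), facing East

Answer: Final position: (x=6, y=7), facing East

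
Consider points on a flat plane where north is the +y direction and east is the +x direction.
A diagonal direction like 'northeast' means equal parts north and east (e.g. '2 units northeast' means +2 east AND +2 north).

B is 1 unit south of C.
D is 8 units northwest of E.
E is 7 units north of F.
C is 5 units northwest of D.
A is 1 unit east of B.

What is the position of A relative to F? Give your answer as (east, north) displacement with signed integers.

Answer: A is at (east=-12, north=19) relative to F.

Derivation:
Place F at the origin (east=0, north=0).
  E is 7 units north of F: delta (east=+0, north=+7); E at (east=0, north=7).
  D is 8 units northwest of E: delta (east=-8, north=+8); D at (east=-8, north=15).
  C is 5 units northwest of D: delta (east=-5, north=+5); C at (east=-13, north=20).
  B is 1 unit south of C: delta (east=+0, north=-1); B at (east=-13, north=19).
  A is 1 unit east of B: delta (east=+1, north=+0); A at (east=-12, north=19).
Therefore A relative to F: (east=-12, north=19).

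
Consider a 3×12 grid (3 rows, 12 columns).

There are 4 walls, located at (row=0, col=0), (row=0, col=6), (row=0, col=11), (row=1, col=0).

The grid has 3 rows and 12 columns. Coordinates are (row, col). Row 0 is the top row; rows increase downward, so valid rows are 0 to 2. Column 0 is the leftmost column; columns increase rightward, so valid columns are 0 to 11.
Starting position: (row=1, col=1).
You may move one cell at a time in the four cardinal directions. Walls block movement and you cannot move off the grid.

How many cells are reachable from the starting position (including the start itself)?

BFS flood-fill from (row=1, col=1):
  Distance 0: (row=1, col=1)
  Distance 1: (row=0, col=1), (row=1, col=2), (row=2, col=1)
  Distance 2: (row=0, col=2), (row=1, col=3), (row=2, col=0), (row=2, col=2)
  Distance 3: (row=0, col=3), (row=1, col=4), (row=2, col=3)
  Distance 4: (row=0, col=4), (row=1, col=5), (row=2, col=4)
  Distance 5: (row=0, col=5), (row=1, col=6), (row=2, col=5)
  Distance 6: (row=1, col=7), (row=2, col=6)
  Distance 7: (row=0, col=7), (row=1, col=8), (row=2, col=7)
  Distance 8: (row=0, col=8), (row=1, col=9), (row=2, col=8)
  Distance 9: (row=0, col=9), (row=1, col=10), (row=2, col=9)
  Distance 10: (row=0, col=10), (row=1, col=11), (row=2, col=10)
  Distance 11: (row=2, col=11)
Total reachable: 32 (grid has 32 open cells total)

Answer: Reachable cells: 32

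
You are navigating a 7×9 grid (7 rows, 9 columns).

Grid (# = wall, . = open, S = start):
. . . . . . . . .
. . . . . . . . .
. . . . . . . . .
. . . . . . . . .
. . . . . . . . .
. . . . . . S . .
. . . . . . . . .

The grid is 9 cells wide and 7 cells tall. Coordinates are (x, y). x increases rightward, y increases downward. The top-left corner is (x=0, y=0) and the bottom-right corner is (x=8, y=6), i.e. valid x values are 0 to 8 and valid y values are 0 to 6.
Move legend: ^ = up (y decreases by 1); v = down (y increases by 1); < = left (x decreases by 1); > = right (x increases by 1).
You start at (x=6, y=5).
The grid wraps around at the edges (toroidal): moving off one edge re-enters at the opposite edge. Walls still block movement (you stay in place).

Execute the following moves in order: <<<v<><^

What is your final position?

Start: (x=6, y=5)
  < (left): (x=6, y=5) -> (x=5, y=5)
  < (left): (x=5, y=5) -> (x=4, y=5)
  < (left): (x=4, y=5) -> (x=3, y=5)
  v (down): (x=3, y=5) -> (x=3, y=6)
  < (left): (x=3, y=6) -> (x=2, y=6)
  > (right): (x=2, y=6) -> (x=3, y=6)
  < (left): (x=3, y=6) -> (x=2, y=6)
  ^ (up): (x=2, y=6) -> (x=2, y=5)
Final: (x=2, y=5)

Answer: Final position: (x=2, y=5)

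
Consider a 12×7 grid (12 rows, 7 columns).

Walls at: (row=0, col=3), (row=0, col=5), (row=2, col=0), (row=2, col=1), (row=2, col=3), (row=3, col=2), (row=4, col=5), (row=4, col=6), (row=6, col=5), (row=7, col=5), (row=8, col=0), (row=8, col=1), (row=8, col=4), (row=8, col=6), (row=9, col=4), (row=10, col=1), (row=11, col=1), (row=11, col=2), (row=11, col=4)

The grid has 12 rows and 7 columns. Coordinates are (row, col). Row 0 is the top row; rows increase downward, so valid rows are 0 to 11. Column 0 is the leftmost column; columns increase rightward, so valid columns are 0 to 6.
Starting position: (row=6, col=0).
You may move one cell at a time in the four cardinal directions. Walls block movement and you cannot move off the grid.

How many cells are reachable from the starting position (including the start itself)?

BFS flood-fill from (row=6, col=0):
  Distance 0: (row=6, col=0)
  Distance 1: (row=5, col=0), (row=6, col=1), (row=7, col=0)
  Distance 2: (row=4, col=0), (row=5, col=1), (row=6, col=2), (row=7, col=1)
  Distance 3: (row=3, col=0), (row=4, col=1), (row=5, col=2), (row=6, col=3), (row=7, col=2)
  Distance 4: (row=3, col=1), (row=4, col=2), (row=5, col=3), (row=6, col=4), (row=7, col=3), (row=8, col=2)
  Distance 5: (row=4, col=3), (row=5, col=4), (row=7, col=4), (row=8, col=3), (row=9, col=2)
  Distance 6: (row=3, col=3), (row=4, col=4), (row=5, col=5), (row=9, col=1), (row=9, col=3), (row=10, col=2)
  Distance 7: (row=3, col=4), (row=5, col=6), (row=9, col=0), (row=10, col=3)
  Distance 8: (row=2, col=4), (row=3, col=5), (row=6, col=6), (row=10, col=0), (row=10, col=4), (row=11, col=3)
  Distance 9: (row=1, col=4), (row=2, col=5), (row=3, col=6), (row=7, col=6), (row=10, col=5), (row=11, col=0)
  Distance 10: (row=0, col=4), (row=1, col=3), (row=1, col=5), (row=2, col=6), (row=9, col=5), (row=10, col=6), (row=11, col=5)
  Distance 11: (row=1, col=2), (row=1, col=6), (row=8, col=5), (row=9, col=6), (row=11, col=6)
  Distance 12: (row=0, col=2), (row=0, col=6), (row=1, col=1), (row=2, col=2)
  Distance 13: (row=0, col=1), (row=1, col=0)
  Distance 14: (row=0, col=0)
Total reachable: 65 (grid has 65 open cells total)

Answer: Reachable cells: 65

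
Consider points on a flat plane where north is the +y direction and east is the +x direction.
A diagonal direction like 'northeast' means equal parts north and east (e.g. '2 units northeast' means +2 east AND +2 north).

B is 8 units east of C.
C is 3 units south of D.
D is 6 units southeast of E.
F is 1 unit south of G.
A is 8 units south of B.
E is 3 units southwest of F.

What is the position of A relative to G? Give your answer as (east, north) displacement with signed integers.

Place G at the origin (east=0, north=0).
  F is 1 unit south of G: delta (east=+0, north=-1); F at (east=0, north=-1).
  E is 3 units southwest of F: delta (east=-3, north=-3); E at (east=-3, north=-4).
  D is 6 units southeast of E: delta (east=+6, north=-6); D at (east=3, north=-10).
  C is 3 units south of D: delta (east=+0, north=-3); C at (east=3, north=-13).
  B is 8 units east of C: delta (east=+8, north=+0); B at (east=11, north=-13).
  A is 8 units south of B: delta (east=+0, north=-8); A at (east=11, north=-21).
Therefore A relative to G: (east=11, north=-21).

Answer: A is at (east=11, north=-21) relative to G.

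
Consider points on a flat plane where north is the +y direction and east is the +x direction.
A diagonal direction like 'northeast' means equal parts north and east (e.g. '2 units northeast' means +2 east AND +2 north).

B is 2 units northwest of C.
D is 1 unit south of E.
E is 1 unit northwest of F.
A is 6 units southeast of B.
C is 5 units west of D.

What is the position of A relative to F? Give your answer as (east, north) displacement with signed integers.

Answer: A is at (east=-2, north=-4) relative to F.

Derivation:
Place F at the origin (east=0, north=0).
  E is 1 unit northwest of F: delta (east=-1, north=+1); E at (east=-1, north=1).
  D is 1 unit south of E: delta (east=+0, north=-1); D at (east=-1, north=0).
  C is 5 units west of D: delta (east=-5, north=+0); C at (east=-6, north=0).
  B is 2 units northwest of C: delta (east=-2, north=+2); B at (east=-8, north=2).
  A is 6 units southeast of B: delta (east=+6, north=-6); A at (east=-2, north=-4).
Therefore A relative to F: (east=-2, north=-4).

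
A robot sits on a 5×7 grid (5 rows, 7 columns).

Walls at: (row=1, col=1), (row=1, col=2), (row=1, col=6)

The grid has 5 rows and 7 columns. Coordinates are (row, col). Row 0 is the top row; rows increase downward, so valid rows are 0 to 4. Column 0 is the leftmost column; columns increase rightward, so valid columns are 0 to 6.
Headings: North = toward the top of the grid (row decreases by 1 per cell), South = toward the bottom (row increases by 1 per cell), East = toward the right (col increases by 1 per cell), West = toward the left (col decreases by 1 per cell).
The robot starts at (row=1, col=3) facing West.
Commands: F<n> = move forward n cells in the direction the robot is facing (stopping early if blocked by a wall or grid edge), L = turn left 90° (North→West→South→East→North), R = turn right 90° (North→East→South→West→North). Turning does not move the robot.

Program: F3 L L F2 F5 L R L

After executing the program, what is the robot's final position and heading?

Answer: Final position: (row=1, col=5), facing North

Derivation:
Start: (row=1, col=3), facing West
  F3: move forward 0/3 (blocked), now at (row=1, col=3)
  L: turn left, now facing South
  L: turn left, now facing East
  F2: move forward 2, now at (row=1, col=5)
  F5: move forward 0/5 (blocked), now at (row=1, col=5)
  L: turn left, now facing North
  R: turn right, now facing East
  L: turn left, now facing North
Final: (row=1, col=5), facing North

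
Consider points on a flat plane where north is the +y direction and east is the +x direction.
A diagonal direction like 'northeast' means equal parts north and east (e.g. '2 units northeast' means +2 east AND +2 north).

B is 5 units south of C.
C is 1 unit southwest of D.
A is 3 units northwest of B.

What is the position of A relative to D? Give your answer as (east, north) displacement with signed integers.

Answer: A is at (east=-4, north=-3) relative to D.

Derivation:
Place D at the origin (east=0, north=0).
  C is 1 unit southwest of D: delta (east=-1, north=-1); C at (east=-1, north=-1).
  B is 5 units south of C: delta (east=+0, north=-5); B at (east=-1, north=-6).
  A is 3 units northwest of B: delta (east=-3, north=+3); A at (east=-4, north=-3).
Therefore A relative to D: (east=-4, north=-3).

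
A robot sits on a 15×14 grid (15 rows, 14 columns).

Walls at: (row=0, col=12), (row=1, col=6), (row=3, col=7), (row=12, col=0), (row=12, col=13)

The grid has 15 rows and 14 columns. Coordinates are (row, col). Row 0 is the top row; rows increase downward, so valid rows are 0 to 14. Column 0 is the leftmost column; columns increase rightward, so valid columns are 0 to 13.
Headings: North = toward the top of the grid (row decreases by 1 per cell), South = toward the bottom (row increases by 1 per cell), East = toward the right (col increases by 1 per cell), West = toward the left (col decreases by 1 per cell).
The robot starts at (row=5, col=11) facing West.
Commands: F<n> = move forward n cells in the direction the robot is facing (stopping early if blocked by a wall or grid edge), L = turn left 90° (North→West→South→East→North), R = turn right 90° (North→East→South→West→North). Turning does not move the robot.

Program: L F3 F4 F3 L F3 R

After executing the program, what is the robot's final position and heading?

Start: (row=5, col=11), facing West
  L: turn left, now facing South
  F3: move forward 3, now at (row=8, col=11)
  F4: move forward 4, now at (row=12, col=11)
  F3: move forward 2/3 (blocked), now at (row=14, col=11)
  L: turn left, now facing East
  F3: move forward 2/3 (blocked), now at (row=14, col=13)
  R: turn right, now facing South
Final: (row=14, col=13), facing South

Answer: Final position: (row=14, col=13), facing South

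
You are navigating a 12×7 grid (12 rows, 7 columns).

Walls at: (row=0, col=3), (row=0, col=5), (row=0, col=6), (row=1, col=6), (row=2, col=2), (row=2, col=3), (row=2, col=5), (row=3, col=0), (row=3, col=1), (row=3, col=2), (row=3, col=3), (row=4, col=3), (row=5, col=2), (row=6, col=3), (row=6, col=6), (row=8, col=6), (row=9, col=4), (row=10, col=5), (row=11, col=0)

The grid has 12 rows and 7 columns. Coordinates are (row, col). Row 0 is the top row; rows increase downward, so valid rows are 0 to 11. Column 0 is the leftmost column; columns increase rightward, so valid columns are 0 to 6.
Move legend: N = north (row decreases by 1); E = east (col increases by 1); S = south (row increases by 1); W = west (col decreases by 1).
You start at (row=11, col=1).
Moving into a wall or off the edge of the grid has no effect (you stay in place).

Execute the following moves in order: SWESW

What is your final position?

Answer: Final position: (row=11, col=1)

Derivation:
Start: (row=11, col=1)
  S (south): blocked, stay at (row=11, col=1)
  W (west): blocked, stay at (row=11, col=1)
  E (east): (row=11, col=1) -> (row=11, col=2)
  S (south): blocked, stay at (row=11, col=2)
  W (west): (row=11, col=2) -> (row=11, col=1)
Final: (row=11, col=1)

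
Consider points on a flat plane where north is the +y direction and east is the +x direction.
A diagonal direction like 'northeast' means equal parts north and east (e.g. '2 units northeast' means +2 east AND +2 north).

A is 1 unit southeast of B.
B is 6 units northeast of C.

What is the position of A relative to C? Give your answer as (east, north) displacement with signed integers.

Answer: A is at (east=7, north=5) relative to C.

Derivation:
Place C at the origin (east=0, north=0).
  B is 6 units northeast of C: delta (east=+6, north=+6); B at (east=6, north=6).
  A is 1 unit southeast of B: delta (east=+1, north=-1); A at (east=7, north=5).
Therefore A relative to C: (east=7, north=5).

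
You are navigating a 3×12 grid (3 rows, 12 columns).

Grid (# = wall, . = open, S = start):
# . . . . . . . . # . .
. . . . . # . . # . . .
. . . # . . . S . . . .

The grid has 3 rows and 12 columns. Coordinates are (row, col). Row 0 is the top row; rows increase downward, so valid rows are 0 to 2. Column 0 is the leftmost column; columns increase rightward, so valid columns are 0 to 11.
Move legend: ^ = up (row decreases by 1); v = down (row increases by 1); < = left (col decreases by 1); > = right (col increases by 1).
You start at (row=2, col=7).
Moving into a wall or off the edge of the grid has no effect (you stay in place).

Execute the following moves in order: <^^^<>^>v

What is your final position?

Start: (row=2, col=7)
  < (left): (row=2, col=7) -> (row=2, col=6)
  ^ (up): (row=2, col=6) -> (row=1, col=6)
  ^ (up): (row=1, col=6) -> (row=0, col=6)
  ^ (up): blocked, stay at (row=0, col=6)
  < (left): (row=0, col=6) -> (row=0, col=5)
  > (right): (row=0, col=5) -> (row=0, col=6)
  ^ (up): blocked, stay at (row=0, col=6)
  > (right): (row=0, col=6) -> (row=0, col=7)
  v (down): (row=0, col=7) -> (row=1, col=7)
Final: (row=1, col=7)

Answer: Final position: (row=1, col=7)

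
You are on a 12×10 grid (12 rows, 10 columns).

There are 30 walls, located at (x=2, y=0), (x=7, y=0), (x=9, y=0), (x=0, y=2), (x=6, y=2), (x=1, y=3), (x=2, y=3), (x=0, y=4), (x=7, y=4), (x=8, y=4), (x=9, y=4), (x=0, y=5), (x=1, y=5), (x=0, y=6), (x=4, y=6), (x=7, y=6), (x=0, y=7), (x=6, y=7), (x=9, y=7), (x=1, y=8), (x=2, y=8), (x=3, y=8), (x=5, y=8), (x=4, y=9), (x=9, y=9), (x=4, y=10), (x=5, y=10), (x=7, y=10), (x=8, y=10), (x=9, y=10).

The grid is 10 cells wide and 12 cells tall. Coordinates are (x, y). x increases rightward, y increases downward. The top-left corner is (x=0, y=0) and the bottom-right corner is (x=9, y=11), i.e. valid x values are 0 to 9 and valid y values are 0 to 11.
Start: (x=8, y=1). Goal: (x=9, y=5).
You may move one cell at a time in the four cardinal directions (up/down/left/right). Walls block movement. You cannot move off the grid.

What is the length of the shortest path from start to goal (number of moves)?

Answer: Shortest path length: 9

Derivation:
BFS from (x=8, y=1) until reaching (x=9, y=5):
  Distance 0: (x=8, y=1)
  Distance 1: (x=8, y=0), (x=7, y=1), (x=9, y=1), (x=8, y=2)
  Distance 2: (x=6, y=1), (x=7, y=2), (x=9, y=2), (x=8, y=3)
  Distance 3: (x=6, y=0), (x=5, y=1), (x=7, y=3), (x=9, y=3)
  Distance 4: (x=5, y=0), (x=4, y=1), (x=5, y=2), (x=6, y=3)
  Distance 5: (x=4, y=0), (x=3, y=1), (x=4, y=2), (x=5, y=3), (x=6, y=4)
  Distance 6: (x=3, y=0), (x=2, y=1), (x=3, y=2), (x=4, y=3), (x=5, y=4), (x=6, y=5)
  Distance 7: (x=1, y=1), (x=2, y=2), (x=3, y=3), (x=4, y=4), (x=5, y=5), (x=7, y=5), (x=6, y=6)
  Distance 8: (x=1, y=0), (x=0, y=1), (x=1, y=2), (x=3, y=4), (x=4, y=5), (x=8, y=5), (x=5, y=6)
  Distance 9: (x=0, y=0), (x=2, y=4), (x=3, y=5), (x=9, y=5), (x=8, y=6), (x=5, y=7)  <- goal reached here
One shortest path (9 moves): (x=8, y=1) -> (x=7, y=1) -> (x=7, y=2) -> (x=7, y=3) -> (x=6, y=3) -> (x=6, y=4) -> (x=6, y=5) -> (x=7, y=5) -> (x=8, y=5) -> (x=9, y=5)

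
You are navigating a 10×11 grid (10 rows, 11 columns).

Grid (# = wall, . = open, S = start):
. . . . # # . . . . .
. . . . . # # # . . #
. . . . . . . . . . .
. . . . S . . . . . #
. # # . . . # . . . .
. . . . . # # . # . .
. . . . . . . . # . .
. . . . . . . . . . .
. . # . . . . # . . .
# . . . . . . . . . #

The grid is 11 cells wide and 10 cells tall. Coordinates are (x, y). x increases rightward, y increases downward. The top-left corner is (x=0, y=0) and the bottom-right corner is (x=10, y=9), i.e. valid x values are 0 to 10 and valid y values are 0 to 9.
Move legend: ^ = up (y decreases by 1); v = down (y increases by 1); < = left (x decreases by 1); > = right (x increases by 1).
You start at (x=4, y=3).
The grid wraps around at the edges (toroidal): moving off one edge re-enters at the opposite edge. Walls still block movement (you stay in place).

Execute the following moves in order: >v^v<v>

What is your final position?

Start: (x=4, y=3)
  > (right): (x=4, y=3) -> (x=5, y=3)
  v (down): (x=5, y=3) -> (x=5, y=4)
  ^ (up): (x=5, y=4) -> (x=5, y=3)
  v (down): (x=5, y=3) -> (x=5, y=4)
  < (left): (x=5, y=4) -> (x=4, y=4)
  v (down): (x=4, y=4) -> (x=4, y=5)
  > (right): blocked, stay at (x=4, y=5)
Final: (x=4, y=5)

Answer: Final position: (x=4, y=5)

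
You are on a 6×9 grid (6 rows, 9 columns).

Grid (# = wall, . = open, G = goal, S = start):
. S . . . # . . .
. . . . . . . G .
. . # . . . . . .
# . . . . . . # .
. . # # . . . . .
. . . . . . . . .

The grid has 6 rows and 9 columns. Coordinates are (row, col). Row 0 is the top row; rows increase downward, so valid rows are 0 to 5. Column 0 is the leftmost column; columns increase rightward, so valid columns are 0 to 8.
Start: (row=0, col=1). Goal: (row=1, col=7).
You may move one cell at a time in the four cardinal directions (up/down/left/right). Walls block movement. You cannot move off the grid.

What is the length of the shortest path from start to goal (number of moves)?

Answer: Shortest path length: 7

Derivation:
BFS from (row=0, col=1) until reaching (row=1, col=7):
  Distance 0: (row=0, col=1)
  Distance 1: (row=0, col=0), (row=0, col=2), (row=1, col=1)
  Distance 2: (row=0, col=3), (row=1, col=0), (row=1, col=2), (row=2, col=1)
  Distance 3: (row=0, col=4), (row=1, col=3), (row=2, col=0), (row=3, col=1)
  Distance 4: (row=1, col=4), (row=2, col=3), (row=3, col=2), (row=4, col=1)
  Distance 5: (row=1, col=5), (row=2, col=4), (row=3, col=3), (row=4, col=0), (row=5, col=1)
  Distance 6: (row=1, col=6), (row=2, col=5), (row=3, col=4), (row=5, col=0), (row=5, col=2)
  Distance 7: (row=0, col=6), (row=1, col=7), (row=2, col=6), (row=3, col=5), (row=4, col=4), (row=5, col=3)  <- goal reached here
One shortest path (7 moves): (row=0, col=1) -> (row=0, col=2) -> (row=0, col=3) -> (row=0, col=4) -> (row=1, col=4) -> (row=1, col=5) -> (row=1, col=6) -> (row=1, col=7)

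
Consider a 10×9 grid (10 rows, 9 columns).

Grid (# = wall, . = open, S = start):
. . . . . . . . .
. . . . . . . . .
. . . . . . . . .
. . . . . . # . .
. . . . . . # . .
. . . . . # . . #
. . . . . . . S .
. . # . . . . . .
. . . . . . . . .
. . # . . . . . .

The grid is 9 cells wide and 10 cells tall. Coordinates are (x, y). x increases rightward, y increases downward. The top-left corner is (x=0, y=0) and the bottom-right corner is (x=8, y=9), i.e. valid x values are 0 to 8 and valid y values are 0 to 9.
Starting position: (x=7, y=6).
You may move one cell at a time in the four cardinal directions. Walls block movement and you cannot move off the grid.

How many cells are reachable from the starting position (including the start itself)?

Answer: Reachable cells: 84

Derivation:
BFS flood-fill from (x=7, y=6):
  Distance 0: (x=7, y=6)
  Distance 1: (x=7, y=5), (x=6, y=6), (x=8, y=6), (x=7, y=7)
  Distance 2: (x=7, y=4), (x=6, y=5), (x=5, y=6), (x=6, y=7), (x=8, y=7), (x=7, y=8)
  Distance 3: (x=7, y=3), (x=8, y=4), (x=4, y=6), (x=5, y=7), (x=6, y=8), (x=8, y=8), (x=7, y=9)
  Distance 4: (x=7, y=2), (x=8, y=3), (x=4, y=5), (x=3, y=6), (x=4, y=7), (x=5, y=8), (x=6, y=9), (x=8, y=9)
  Distance 5: (x=7, y=1), (x=6, y=2), (x=8, y=2), (x=4, y=4), (x=3, y=5), (x=2, y=6), (x=3, y=7), (x=4, y=8), (x=5, y=9)
  Distance 6: (x=7, y=0), (x=6, y=1), (x=8, y=1), (x=5, y=2), (x=4, y=3), (x=3, y=4), (x=5, y=4), (x=2, y=5), (x=1, y=6), (x=3, y=8), (x=4, y=9)
  Distance 7: (x=6, y=0), (x=8, y=0), (x=5, y=1), (x=4, y=2), (x=3, y=3), (x=5, y=3), (x=2, y=4), (x=1, y=5), (x=0, y=6), (x=1, y=7), (x=2, y=8), (x=3, y=9)
  Distance 8: (x=5, y=0), (x=4, y=1), (x=3, y=2), (x=2, y=3), (x=1, y=4), (x=0, y=5), (x=0, y=7), (x=1, y=8)
  Distance 9: (x=4, y=0), (x=3, y=1), (x=2, y=2), (x=1, y=3), (x=0, y=4), (x=0, y=8), (x=1, y=9)
  Distance 10: (x=3, y=0), (x=2, y=1), (x=1, y=2), (x=0, y=3), (x=0, y=9)
  Distance 11: (x=2, y=0), (x=1, y=1), (x=0, y=2)
  Distance 12: (x=1, y=0), (x=0, y=1)
  Distance 13: (x=0, y=0)
Total reachable: 84 (grid has 84 open cells total)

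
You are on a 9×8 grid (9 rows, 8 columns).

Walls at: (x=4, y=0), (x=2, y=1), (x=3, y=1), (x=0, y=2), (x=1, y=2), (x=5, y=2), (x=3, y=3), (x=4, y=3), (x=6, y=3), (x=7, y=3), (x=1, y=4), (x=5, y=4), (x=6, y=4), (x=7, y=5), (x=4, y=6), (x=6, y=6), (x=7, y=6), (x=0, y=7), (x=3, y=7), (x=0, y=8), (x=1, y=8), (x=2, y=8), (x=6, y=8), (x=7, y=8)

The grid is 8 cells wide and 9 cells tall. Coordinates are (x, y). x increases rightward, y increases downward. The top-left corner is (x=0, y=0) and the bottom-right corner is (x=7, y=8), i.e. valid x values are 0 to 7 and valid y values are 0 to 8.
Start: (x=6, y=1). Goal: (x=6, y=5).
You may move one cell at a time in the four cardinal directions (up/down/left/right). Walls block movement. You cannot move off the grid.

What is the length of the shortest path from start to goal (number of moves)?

BFS from (x=6, y=1) until reaching (x=6, y=5):
  Distance 0: (x=6, y=1)
  Distance 1: (x=6, y=0), (x=5, y=1), (x=7, y=1), (x=6, y=2)
  Distance 2: (x=5, y=0), (x=7, y=0), (x=4, y=1), (x=7, y=2)
  Distance 3: (x=4, y=2)
  Distance 4: (x=3, y=2)
  Distance 5: (x=2, y=2)
  Distance 6: (x=2, y=3)
  Distance 7: (x=1, y=3), (x=2, y=4)
  Distance 8: (x=0, y=3), (x=3, y=4), (x=2, y=5)
  Distance 9: (x=0, y=4), (x=4, y=4), (x=1, y=5), (x=3, y=5), (x=2, y=6)
  Distance 10: (x=0, y=5), (x=4, y=5), (x=1, y=6), (x=3, y=6), (x=2, y=7)
  Distance 11: (x=5, y=5), (x=0, y=6), (x=1, y=7)
  Distance 12: (x=6, y=5), (x=5, y=6)  <- goal reached here
One shortest path (12 moves): (x=6, y=1) -> (x=5, y=1) -> (x=4, y=1) -> (x=4, y=2) -> (x=3, y=2) -> (x=2, y=2) -> (x=2, y=3) -> (x=2, y=4) -> (x=3, y=4) -> (x=4, y=4) -> (x=4, y=5) -> (x=5, y=5) -> (x=6, y=5)

Answer: Shortest path length: 12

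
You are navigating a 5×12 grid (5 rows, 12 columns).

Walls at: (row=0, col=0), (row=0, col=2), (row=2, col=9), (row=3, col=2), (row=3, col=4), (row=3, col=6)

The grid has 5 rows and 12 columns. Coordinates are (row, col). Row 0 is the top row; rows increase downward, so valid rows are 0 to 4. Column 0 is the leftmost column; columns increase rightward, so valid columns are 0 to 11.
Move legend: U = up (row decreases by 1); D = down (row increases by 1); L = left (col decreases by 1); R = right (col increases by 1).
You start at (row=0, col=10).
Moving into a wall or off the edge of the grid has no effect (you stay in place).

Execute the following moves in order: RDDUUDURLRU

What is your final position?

Start: (row=0, col=10)
  R (right): (row=0, col=10) -> (row=0, col=11)
  D (down): (row=0, col=11) -> (row=1, col=11)
  D (down): (row=1, col=11) -> (row=2, col=11)
  U (up): (row=2, col=11) -> (row=1, col=11)
  U (up): (row=1, col=11) -> (row=0, col=11)
  D (down): (row=0, col=11) -> (row=1, col=11)
  U (up): (row=1, col=11) -> (row=0, col=11)
  R (right): blocked, stay at (row=0, col=11)
  L (left): (row=0, col=11) -> (row=0, col=10)
  R (right): (row=0, col=10) -> (row=0, col=11)
  U (up): blocked, stay at (row=0, col=11)
Final: (row=0, col=11)

Answer: Final position: (row=0, col=11)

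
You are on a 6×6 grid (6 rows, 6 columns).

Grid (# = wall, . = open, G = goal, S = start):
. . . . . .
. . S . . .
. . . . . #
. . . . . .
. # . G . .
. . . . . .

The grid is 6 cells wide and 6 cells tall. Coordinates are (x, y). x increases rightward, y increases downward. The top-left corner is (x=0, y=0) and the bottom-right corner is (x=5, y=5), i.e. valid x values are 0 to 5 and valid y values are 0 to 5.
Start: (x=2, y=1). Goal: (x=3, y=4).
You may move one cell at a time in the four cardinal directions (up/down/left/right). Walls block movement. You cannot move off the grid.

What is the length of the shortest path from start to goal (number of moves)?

BFS from (x=2, y=1) until reaching (x=3, y=4):
  Distance 0: (x=2, y=1)
  Distance 1: (x=2, y=0), (x=1, y=1), (x=3, y=1), (x=2, y=2)
  Distance 2: (x=1, y=0), (x=3, y=0), (x=0, y=1), (x=4, y=1), (x=1, y=2), (x=3, y=2), (x=2, y=3)
  Distance 3: (x=0, y=0), (x=4, y=0), (x=5, y=1), (x=0, y=2), (x=4, y=2), (x=1, y=3), (x=3, y=3), (x=2, y=4)
  Distance 4: (x=5, y=0), (x=0, y=3), (x=4, y=3), (x=3, y=4), (x=2, y=5)  <- goal reached here
One shortest path (4 moves): (x=2, y=1) -> (x=3, y=1) -> (x=3, y=2) -> (x=3, y=3) -> (x=3, y=4)

Answer: Shortest path length: 4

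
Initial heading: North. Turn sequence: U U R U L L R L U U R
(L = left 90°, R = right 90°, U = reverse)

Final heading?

Answer: Final heading: South

Derivation:
Start: North
  U (U-turn (180°)) -> South
  U (U-turn (180°)) -> North
  R (right (90° clockwise)) -> East
  U (U-turn (180°)) -> West
  L (left (90° counter-clockwise)) -> South
  L (left (90° counter-clockwise)) -> East
  R (right (90° clockwise)) -> South
  L (left (90° counter-clockwise)) -> East
  U (U-turn (180°)) -> West
  U (U-turn (180°)) -> East
  R (right (90° clockwise)) -> South
Final: South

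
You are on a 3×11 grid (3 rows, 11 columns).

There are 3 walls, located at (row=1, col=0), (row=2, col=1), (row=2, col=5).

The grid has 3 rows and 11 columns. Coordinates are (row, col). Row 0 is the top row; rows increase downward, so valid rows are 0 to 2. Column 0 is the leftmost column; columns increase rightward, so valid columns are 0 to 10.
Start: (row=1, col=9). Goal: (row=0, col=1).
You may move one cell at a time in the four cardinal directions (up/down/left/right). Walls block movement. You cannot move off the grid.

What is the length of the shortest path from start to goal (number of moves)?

Answer: Shortest path length: 9

Derivation:
BFS from (row=1, col=9) until reaching (row=0, col=1):
  Distance 0: (row=1, col=9)
  Distance 1: (row=0, col=9), (row=1, col=8), (row=1, col=10), (row=2, col=9)
  Distance 2: (row=0, col=8), (row=0, col=10), (row=1, col=7), (row=2, col=8), (row=2, col=10)
  Distance 3: (row=0, col=7), (row=1, col=6), (row=2, col=7)
  Distance 4: (row=0, col=6), (row=1, col=5), (row=2, col=6)
  Distance 5: (row=0, col=5), (row=1, col=4)
  Distance 6: (row=0, col=4), (row=1, col=3), (row=2, col=4)
  Distance 7: (row=0, col=3), (row=1, col=2), (row=2, col=3)
  Distance 8: (row=0, col=2), (row=1, col=1), (row=2, col=2)
  Distance 9: (row=0, col=1)  <- goal reached here
One shortest path (9 moves): (row=1, col=9) -> (row=1, col=8) -> (row=1, col=7) -> (row=1, col=6) -> (row=1, col=5) -> (row=1, col=4) -> (row=1, col=3) -> (row=1, col=2) -> (row=1, col=1) -> (row=0, col=1)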